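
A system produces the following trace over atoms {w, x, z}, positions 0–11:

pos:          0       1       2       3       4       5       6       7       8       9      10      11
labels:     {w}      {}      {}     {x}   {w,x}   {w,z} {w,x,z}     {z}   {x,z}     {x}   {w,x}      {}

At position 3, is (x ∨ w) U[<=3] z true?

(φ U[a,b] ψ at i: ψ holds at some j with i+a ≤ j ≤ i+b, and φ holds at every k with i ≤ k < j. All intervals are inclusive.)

Yes

Need some j in [3,6] with z, and (x ∨ w) at every k in [3,j-1].
  j=3: z false.
  j=4: z false.
  j=5: z holds; (x ∨ w) holds at every k in [3,4] → satisfied.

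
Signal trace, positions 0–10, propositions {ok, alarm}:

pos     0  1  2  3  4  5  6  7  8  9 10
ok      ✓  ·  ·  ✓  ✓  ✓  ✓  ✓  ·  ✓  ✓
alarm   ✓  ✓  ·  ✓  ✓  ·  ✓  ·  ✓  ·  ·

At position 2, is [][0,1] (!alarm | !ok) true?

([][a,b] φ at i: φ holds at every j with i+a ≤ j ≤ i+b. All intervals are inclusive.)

Does not hold

Check (!alarm | !ok) at every j in [2,3]:
  j=2: true
  j=3: false
Fails at j=3 → formula fails.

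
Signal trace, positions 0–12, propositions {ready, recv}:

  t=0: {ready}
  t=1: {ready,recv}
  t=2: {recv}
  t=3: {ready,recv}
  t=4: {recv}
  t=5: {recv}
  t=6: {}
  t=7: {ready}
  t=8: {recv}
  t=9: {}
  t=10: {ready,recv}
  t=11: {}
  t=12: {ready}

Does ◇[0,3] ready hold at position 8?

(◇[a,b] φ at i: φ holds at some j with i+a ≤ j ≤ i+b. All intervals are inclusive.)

True

Check ready at each j in [8,11]:
  j=8: false
  j=9: false
  j=10: true
  j=11: false
Found at j=10 → formula holds.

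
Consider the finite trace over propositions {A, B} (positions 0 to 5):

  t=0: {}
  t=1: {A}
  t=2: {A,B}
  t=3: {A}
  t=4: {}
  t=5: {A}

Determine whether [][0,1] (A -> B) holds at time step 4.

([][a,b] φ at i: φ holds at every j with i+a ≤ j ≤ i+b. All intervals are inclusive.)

False

Check (A -> B) at every j in [4,5]:
  j=4: antecedent false → ✓
  j=5: antecedent true; consequent false → ✗
Fails at j=5 → formula fails.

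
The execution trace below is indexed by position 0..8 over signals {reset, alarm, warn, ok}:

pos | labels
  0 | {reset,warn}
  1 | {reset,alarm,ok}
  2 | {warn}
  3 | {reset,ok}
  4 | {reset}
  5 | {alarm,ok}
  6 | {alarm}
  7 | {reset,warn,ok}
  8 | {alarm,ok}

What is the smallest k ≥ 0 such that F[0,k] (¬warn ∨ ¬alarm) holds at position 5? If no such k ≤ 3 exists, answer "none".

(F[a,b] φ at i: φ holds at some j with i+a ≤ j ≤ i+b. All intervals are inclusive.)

0

Scan j = 5,6,… for (¬warn ∨ ¬alarm):
  j=5: holds
First hit at j=5, so smallest k = 5-5 = 0.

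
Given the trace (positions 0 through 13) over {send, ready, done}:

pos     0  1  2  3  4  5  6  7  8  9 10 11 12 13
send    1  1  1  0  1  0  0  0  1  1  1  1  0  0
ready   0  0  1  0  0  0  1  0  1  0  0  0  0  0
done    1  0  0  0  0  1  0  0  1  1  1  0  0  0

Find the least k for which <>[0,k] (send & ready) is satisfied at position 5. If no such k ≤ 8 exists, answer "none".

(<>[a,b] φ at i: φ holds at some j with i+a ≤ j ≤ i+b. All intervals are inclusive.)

Scan j = 5,6,… for (send & ready):
  j=5: fails
  j=6: fails
  j=7: fails
  j=8: holds
First hit at j=8, so smallest k = 8-5 = 3.

3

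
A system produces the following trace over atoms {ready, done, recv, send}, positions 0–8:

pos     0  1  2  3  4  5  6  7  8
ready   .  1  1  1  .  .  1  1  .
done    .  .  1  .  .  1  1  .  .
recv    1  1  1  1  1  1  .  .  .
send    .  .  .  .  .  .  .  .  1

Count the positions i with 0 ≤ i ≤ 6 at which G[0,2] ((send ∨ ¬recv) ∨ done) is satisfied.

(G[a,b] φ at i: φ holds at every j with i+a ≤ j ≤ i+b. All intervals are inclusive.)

2

Evaluate at each i in [0,6]:
  i=0: ✗ (fails at j=0)
  i=1: ✗ (fails at j=1)
  i=2: ✗ (fails at j=3)
  i=3: ✗ (fails at j=3)
  i=4: ✗ (fails at j=4)
  i=5: ✓ (all of [5,7])
  i=6: ✓ (all of [6,8])
Positions where it holds: {5, 6} → 2.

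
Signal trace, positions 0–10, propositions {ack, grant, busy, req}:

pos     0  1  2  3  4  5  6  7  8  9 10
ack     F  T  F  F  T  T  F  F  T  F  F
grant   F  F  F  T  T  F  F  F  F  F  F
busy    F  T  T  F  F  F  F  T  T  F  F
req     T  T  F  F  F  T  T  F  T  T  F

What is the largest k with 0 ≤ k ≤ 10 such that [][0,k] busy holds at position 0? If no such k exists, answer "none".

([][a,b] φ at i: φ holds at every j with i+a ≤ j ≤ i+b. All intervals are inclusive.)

busy must hold from j=0 onward; find where it first fails.
  j=0: fails → no k works.

none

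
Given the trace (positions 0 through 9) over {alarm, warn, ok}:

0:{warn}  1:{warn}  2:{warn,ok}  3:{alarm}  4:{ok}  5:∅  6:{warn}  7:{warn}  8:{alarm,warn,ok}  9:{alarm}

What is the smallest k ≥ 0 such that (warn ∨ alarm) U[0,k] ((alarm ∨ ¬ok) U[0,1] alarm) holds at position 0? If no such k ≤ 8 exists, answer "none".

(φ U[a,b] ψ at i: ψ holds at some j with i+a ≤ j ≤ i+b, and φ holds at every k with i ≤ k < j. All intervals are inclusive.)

3

Need earliest j ≥ 0 with ((alarm ∨ ¬ok) U[0,1] alarm), and (warn ∨ alarm) at every k in [0,j-1].
  j=0: rhs fails.
  j=1: rhs fails.
  j=2: rhs fails.
  j=3: rhs holds; lhs holds on [0,2]. k = 3.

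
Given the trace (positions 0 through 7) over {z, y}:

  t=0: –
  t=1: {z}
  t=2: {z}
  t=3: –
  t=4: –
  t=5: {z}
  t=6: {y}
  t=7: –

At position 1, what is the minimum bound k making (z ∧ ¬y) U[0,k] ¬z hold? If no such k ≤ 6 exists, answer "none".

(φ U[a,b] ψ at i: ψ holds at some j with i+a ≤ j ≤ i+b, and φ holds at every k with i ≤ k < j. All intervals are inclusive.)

Need earliest j ≥ 1 with ¬z, and (z ∧ ¬y) at every k in [1,j-1].
  j=1: rhs fails.
  j=2: rhs fails.
  j=3: rhs holds; lhs holds on [1,2]. k = 2.

2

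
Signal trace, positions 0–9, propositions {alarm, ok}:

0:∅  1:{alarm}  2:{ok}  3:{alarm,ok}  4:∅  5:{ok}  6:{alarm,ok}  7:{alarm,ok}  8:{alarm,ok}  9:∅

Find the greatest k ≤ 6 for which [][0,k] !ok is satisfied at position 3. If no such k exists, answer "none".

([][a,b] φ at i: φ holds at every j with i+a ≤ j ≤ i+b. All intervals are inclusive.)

!ok must hold from j=3 onward; find where it first fails.
  j=3: fails → no k works.

none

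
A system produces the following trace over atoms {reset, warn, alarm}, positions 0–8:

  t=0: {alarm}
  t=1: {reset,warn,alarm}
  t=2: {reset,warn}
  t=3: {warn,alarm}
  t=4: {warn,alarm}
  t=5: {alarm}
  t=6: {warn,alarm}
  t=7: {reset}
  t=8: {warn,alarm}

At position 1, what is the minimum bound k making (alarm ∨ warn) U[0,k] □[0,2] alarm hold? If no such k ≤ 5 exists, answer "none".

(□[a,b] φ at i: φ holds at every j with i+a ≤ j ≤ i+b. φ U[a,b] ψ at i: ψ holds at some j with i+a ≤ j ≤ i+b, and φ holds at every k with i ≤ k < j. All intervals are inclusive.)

Need earliest j ≥ 1 with □[0,2] alarm, and (alarm ∨ warn) at every k in [1,j-1].
  j=1: rhs fails.
  j=2: rhs fails.
  j=3: rhs holds; lhs holds on [1,2]. k = 2.

2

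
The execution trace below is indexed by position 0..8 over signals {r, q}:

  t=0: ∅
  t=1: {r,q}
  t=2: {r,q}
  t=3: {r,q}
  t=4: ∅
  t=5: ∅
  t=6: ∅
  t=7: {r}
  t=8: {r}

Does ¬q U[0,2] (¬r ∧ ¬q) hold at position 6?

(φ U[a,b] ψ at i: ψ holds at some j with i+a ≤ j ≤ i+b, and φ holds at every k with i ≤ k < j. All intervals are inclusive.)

Need some j in [6,8] with (¬r ∧ ¬q), and ¬q at every k in [6,j-1].
  j=6: (¬r ∧ ¬q) holds; no prefix to check → satisfied.

Holds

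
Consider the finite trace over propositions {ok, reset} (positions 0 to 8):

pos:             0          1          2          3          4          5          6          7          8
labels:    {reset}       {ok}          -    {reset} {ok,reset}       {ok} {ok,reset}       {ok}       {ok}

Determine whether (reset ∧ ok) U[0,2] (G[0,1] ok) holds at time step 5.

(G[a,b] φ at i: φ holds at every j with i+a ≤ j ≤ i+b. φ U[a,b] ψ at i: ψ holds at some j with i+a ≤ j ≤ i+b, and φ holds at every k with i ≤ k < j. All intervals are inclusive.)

True

Need some j in [5,7] with G[0,1] ok, and (reset ∧ ok) at every k in [5,j-1].
  j=5: G[0,1] ok holds; no prefix to check → satisfied.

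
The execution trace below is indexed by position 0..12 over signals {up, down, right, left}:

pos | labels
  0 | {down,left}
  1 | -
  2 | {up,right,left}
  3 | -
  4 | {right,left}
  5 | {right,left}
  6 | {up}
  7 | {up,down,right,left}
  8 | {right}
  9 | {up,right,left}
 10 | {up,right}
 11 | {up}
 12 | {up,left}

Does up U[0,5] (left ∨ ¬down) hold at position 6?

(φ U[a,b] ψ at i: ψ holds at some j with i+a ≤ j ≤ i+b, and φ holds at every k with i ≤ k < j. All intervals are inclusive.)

Yes

Need some j in [6,11] with (left ∨ ¬down), and up at every k in [6,j-1].
  j=6: (left ∨ ¬down) holds; no prefix to check → satisfied.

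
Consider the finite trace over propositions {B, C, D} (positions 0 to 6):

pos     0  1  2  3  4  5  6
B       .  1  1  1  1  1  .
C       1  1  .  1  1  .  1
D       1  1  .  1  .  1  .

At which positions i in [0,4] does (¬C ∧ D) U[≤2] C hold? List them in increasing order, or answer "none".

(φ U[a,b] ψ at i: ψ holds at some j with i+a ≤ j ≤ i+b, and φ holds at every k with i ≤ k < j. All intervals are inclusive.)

0, 1, 3, 4

Evaluate at each i in [0,4]:
  i=0: ✓ (rhs at j=0)
  i=1: ✓ (rhs at j=1)
  i=2: ✗ (lhs fails at k=2 before rhs at j=3)
  i=3: ✓ (rhs at j=3)
  i=4: ✓ (rhs at j=4)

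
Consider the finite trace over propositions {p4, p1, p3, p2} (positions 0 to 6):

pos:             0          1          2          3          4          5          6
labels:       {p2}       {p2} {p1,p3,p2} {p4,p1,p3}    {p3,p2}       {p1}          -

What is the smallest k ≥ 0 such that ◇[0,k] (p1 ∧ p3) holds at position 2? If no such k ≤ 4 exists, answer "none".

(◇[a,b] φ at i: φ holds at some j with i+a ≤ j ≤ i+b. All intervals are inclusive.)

Scan j = 2,3,… for (p1 ∧ p3):
  j=2: holds
First hit at j=2, so smallest k = 2-2 = 0.

0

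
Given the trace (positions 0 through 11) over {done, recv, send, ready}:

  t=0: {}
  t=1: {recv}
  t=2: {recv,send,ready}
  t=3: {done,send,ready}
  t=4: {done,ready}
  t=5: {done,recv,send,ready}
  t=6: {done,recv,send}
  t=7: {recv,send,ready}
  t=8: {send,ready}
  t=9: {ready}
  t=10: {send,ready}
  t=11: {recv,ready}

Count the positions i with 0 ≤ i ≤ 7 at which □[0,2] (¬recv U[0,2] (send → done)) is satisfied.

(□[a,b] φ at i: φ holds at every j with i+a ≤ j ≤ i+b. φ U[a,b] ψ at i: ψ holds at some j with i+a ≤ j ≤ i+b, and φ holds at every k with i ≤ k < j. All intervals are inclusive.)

Evaluate at each i in [0,7]:
  i=0: ✗ (fails at j=2)
  i=1: ✗ (fails at j=2)
  i=2: ✗ (fails at j=2)
  i=3: ✓ (all of [3,5])
  i=4: ✓ (all of [4,6])
  i=5: ✗ (fails at j=7)
  i=6: ✗ (fails at j=7)
  i=7: ✗ (fails at j=7)
Positions where it holds: {3, 4} → 2.

2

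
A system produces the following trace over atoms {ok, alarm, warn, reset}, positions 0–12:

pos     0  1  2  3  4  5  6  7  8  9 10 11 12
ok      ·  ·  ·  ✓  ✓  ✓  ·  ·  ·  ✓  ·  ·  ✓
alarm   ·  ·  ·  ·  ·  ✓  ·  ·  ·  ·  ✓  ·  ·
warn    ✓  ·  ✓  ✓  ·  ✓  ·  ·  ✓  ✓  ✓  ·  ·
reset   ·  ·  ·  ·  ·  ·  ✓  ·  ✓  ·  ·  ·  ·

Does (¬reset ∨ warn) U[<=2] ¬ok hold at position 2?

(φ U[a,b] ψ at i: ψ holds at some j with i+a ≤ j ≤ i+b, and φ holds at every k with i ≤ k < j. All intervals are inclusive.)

Need some j in [2,4] with ¬ok, and (¬reset ∨ warn) at every k in [2,j-1].
  j=2: ¬ok holds; no prefix to check → satisfied.

True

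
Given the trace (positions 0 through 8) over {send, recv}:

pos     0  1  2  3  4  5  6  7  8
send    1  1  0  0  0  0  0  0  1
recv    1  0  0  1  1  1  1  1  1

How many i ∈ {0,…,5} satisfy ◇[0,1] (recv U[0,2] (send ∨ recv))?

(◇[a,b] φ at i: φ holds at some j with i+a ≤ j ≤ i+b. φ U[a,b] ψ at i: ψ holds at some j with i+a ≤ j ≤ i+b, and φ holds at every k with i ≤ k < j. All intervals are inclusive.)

Evaluate at each i in [0,5]:
  i=0: ✓ (witness j=0)
  i=1: ✓ (witness j=1)
  i=2: ✓ (witness j=3)
  i=3: ✓ (witness j=3)
  i=4: ✓ (witness j=4)
  i=5: ✓ (witness j=5)
Positions where it holds: {0, 1, 2, 3, 4, 5} → 6.

6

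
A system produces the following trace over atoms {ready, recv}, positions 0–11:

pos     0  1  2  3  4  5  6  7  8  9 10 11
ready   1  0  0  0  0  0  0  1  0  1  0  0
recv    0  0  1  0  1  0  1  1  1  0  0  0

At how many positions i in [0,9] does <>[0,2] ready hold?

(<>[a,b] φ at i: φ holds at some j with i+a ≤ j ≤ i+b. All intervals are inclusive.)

Evaluate at each i in [0,9]:
  i=0: ✓ (witness j=0)
  i=1: ✗ (none in [1,3])
  i=2: ✗ (none in [2,4])
  i=3: ✗ (none in [3,5])
  i=4: ✗ (none in [4,6])
  i=5: ✓ (witness j=7)
  i=6: ✓ (witness j=7)
  i=7: ✓ (witness j=7)
  i=8: ✓ (witness j=9)
  i=9: ✓ (witness j=9)
Positions where it holds: {0, 5, 6, 7, 8, 9} → 6.

6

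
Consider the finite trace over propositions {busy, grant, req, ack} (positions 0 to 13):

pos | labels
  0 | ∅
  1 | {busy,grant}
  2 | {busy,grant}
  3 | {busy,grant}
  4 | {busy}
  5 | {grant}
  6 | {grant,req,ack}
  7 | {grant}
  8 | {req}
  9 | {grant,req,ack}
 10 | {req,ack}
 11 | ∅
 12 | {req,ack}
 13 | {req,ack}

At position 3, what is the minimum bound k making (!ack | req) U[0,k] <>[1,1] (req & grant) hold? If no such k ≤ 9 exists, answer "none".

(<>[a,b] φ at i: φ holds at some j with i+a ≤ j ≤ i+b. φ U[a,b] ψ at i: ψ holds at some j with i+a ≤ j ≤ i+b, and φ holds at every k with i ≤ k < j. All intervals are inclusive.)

Need earliest j ≥ 3 with <>[1,1] (req & grant), and (!ack | req) at every k in [3,j-1].
  j=3: rhs fails.
  j=4: rhs fails.
  j=5: rhs holds; lhs holds on [3,4]. k = 2.

2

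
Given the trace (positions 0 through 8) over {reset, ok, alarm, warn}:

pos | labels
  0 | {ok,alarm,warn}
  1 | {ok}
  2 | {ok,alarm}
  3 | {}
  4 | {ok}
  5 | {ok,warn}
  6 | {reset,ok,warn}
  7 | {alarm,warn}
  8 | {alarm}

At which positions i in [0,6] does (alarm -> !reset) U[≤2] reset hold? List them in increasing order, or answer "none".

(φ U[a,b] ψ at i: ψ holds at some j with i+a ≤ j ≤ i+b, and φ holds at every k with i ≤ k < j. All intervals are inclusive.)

Evaluate at each i in [0,6]:
  i=0: ✗ (no rhs in [0,2])
  i=1: ✗ (no rhs in [1,3])
  i=2: ✗ (no rhs in [2,4])
  i=3: ✗ (no rhs in [3,5])
  i=4: ✓ (rhs at j=6; lhs holds on [4,5])
  i=5: ✓ (rhs at j=6; lhs holds on [5,5])
  i=6: ✓ (rhs at j=6)

4, 5, 6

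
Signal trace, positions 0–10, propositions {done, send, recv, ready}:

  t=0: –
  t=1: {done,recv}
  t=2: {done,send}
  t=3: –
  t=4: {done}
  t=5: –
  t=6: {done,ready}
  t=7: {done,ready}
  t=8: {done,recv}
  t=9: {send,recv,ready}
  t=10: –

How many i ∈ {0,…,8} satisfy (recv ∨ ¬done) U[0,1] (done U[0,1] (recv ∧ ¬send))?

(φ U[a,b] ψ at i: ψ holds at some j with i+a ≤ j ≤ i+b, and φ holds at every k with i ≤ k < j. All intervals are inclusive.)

Evaluate at each i in [0,8]:
  i=0: ✓ (rhs at j=1; lhs holds on [0,0])
  i=1: ✓ (rhs at j=1)
  i=2: ✗ (no rhs in [2,3])
  i=3: ✗ (no rhs in [3,4])
  i=4: ✗ (no rhs in [4,5])
  i=5: ✗ (no rhs in [5,6])
  i=6: ✗ (lhs fails at k=6 before rhs at j=7)
  i=7: ✓ (rhs at j=7)
  i=8: ✓ (rhs at j=8)
Positions where it holds: {0, 1, 7, 8} → 4.

4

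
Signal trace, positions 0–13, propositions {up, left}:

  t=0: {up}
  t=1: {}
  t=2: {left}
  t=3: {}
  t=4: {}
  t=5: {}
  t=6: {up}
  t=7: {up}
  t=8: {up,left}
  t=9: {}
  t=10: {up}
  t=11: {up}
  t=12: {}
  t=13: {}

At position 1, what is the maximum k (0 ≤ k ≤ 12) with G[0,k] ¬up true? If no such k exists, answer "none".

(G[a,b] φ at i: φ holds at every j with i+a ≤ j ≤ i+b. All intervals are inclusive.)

4

¬up must hold from j=1 onward; find where it first fails.
  j=1: holds
  j=2: holds
  j=3: holds
  j=4: holds
  j=5: holds
  j=6: fails
Holds on [1,5], so largest k = 4.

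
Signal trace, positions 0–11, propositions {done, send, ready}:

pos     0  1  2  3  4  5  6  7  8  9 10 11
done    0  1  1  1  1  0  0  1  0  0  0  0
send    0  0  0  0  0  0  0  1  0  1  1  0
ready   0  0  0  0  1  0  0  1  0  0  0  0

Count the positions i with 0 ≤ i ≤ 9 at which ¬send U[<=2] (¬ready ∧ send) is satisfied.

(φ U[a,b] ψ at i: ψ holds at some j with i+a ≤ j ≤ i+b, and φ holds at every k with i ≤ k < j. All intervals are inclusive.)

Evaluate at each i in [0,9]:
  i=0: ✗ (no rhs in [0,2])
  i=1: ✗ (no rhs in [1,3])
  i=2: ✗ (no rhs in [2,4])
  i=3: ✗ (no rhs in [3,5])
  i=4: ✗ (no rhs in [4,6])
  i=5: ✗ (no rhs in [5,7])
  i=6: ✗ (no rhs in [6,8])
  i=7: ✗ (lhs fails at k=7 before rhs at j=9)
  i=8: ✓ (rhs at j=9; lhs holds on [8,8])
  i=9: ✓ (rhs at j=9)
Positions where it holds: {8, 9} → 2.

2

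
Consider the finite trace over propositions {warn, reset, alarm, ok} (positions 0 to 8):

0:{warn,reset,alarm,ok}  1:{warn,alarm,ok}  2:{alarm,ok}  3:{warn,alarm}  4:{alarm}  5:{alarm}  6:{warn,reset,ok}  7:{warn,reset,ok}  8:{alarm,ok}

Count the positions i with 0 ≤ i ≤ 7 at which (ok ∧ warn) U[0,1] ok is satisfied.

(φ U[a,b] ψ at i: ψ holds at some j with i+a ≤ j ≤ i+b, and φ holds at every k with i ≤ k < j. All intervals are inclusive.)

5

Evaluate at each i in [0,7]:
  i=0: ✓ (rhs at j=0)
  i=1: ✓ (rhs at j=1)
  i=2: ✓ (rhs at j=2)
  i=3: ✗ (no rhs in [3,4])
  i=4: ✗ (no rhs in [4,5])
  i=5: ✗ (lhs fails at k=5 before rhs at j=6)
  i=6: ✓ (rhs at j=6)
  i=7: ✓ (rhs at j=7)
Positions where it holds: {0, 1, 2, 6, 7} → 5.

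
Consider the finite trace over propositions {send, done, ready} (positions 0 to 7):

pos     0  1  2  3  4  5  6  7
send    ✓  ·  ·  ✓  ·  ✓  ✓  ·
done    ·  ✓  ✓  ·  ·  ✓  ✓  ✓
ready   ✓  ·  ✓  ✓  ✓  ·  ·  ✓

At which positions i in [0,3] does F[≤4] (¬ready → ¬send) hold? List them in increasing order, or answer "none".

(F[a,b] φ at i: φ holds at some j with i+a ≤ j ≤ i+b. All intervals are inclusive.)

Evaluate at each i in [0,3]:
  i=0: ✓ (witness j=0)
  i=1: ✓ (witness j=1)
  i=2: ✓ (witness j=2)
  i=3: ✓ (witness j=3)

0, 1, 2, 3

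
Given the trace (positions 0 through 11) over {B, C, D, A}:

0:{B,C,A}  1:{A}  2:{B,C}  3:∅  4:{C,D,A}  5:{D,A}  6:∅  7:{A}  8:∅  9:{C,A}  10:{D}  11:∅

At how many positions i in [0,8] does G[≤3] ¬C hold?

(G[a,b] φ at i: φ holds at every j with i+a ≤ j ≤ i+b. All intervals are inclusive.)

1

Evaluate at each i in [0,8]:
  i=0: ✗ (fails at j=0)
  i=1: ✗ (fails at j=2)
  i=2: ✗ (fails at j=2)
  i=3: ✗ (fails at j=4)
  i=4: ✗ (fails at j=4)
  i=5: ✓ (all of [5,8])
  i=6: ✗ (fails at j=9)
  i=7: ✗ (fails at j=9)
  i=8: ✗ (fails at j=9)
Positions where it holds: {5} → 1.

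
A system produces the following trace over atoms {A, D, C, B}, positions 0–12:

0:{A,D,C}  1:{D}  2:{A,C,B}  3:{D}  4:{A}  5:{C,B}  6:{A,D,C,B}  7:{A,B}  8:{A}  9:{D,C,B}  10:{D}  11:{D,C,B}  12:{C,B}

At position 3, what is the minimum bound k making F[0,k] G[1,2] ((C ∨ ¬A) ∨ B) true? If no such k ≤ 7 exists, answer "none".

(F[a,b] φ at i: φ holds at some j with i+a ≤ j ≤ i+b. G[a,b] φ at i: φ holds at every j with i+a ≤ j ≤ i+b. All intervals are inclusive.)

1

Scan j = 3,4,… for G[1,2] ((C ∨ ¬A) ∨ B):
  j=3: fails
  j=4: holds
First hit at j=4, so smallest k = 4-3 = 1.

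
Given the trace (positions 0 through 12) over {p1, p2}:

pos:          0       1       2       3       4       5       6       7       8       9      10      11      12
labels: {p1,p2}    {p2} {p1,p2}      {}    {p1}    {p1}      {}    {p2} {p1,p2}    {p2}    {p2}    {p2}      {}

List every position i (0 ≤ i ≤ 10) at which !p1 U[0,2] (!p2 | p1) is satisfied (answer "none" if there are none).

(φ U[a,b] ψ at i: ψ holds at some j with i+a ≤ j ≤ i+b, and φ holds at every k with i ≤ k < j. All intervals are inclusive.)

Evaluate at each i in [0,10]:
  i=0: ✓ (rhs at j=0)
  i=1: ✓ (rhs at j=2; lhs holds on [1,1])
  i=2: ✓ (rhs at j=2)
  i=3: ✓ (rhs at j=3)
  i=4: ✓ (rhs at j=4)
  i=5: ✓ (rhs at j=5)
  i=6: ✓ (rhs at j=6)
  i=7: ✓ (rhs at j=8; lhs holds on [7,7])
  i=8: ✓ (rhs at j=8)
  i=9: ✗ (no rhs in [9,11])
  i=10: ✓ (rhs at j=12; lhs holds on [10,11])

0, 1, 2, 3, 4, 5, 6, 7, 8, 10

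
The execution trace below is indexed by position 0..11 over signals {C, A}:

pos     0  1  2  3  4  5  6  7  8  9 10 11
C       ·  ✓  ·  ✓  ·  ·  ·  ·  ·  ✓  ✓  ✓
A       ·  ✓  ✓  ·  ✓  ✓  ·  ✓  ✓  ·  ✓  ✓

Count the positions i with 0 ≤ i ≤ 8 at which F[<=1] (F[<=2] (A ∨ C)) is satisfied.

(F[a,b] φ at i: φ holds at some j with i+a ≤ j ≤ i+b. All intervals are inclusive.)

Evaluate at each i in [0,8]:
  i=0: ✓ (witness j=0)
  i=1: ✓ (witness j=1)
  i=2: ✓ (witness j=2)
  i=3: ✓ (witness j=3)
  i=4: ✓ (witness j=4)
  i=5: ✓ (witness j=5)
  i=6: ✓ (witness j=6)
  i=7: ✓ (witness j=7)
  i=8: ✓ (witness j=8)
Positions where it holds: {0, 1, 2, 3, 4, 5, 6, 7, 8} → 9.

9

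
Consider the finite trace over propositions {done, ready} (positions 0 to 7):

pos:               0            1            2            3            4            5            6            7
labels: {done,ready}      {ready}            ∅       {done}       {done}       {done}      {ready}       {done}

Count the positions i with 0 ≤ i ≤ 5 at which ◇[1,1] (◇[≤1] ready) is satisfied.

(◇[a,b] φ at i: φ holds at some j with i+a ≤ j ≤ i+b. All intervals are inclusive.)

Evaluate at each i in [0,5]:
  i=0: ✓ (witness j=1)
  i=1: ✗ (none in [2,2])
  i=2: ✗ (none in [3,3])
  i=3: ✗ (none in [4,4])
  i=4: ✓ (witness j=5)
  i=5: ✓ (witness j=6)
Positions where it holds: {0, 4, 5} → 3.

3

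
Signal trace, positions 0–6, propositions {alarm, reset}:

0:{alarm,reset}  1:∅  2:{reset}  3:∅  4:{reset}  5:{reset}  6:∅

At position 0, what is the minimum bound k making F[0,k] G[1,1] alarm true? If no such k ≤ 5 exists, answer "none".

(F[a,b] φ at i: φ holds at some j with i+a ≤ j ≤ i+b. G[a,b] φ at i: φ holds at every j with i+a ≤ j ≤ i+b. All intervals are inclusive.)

none

Scan j = 0,1,… for G[1,1] alarm:
  j=0: fails
  j=1: fails
  j=2: fails
  j=3: fails
  j=4: fails
  j=5: fails
No j in [0,5] satisfies it → none.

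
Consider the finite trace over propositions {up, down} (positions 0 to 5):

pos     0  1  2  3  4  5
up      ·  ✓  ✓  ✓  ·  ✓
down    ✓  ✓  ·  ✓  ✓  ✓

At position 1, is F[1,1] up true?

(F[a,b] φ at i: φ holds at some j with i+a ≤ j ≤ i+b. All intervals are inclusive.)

Holds

Check up at each j in [2,2]:
  j=2: true
Found at j=2 → formula holds.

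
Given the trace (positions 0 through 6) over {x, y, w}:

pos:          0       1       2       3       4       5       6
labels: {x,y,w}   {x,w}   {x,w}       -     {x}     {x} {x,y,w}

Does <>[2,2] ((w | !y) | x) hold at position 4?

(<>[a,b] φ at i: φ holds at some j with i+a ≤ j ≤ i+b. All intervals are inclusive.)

True

Check ((w | !y) | x) at each j in [6,6]:
  j=6: true
Found at j=6 → formula holds.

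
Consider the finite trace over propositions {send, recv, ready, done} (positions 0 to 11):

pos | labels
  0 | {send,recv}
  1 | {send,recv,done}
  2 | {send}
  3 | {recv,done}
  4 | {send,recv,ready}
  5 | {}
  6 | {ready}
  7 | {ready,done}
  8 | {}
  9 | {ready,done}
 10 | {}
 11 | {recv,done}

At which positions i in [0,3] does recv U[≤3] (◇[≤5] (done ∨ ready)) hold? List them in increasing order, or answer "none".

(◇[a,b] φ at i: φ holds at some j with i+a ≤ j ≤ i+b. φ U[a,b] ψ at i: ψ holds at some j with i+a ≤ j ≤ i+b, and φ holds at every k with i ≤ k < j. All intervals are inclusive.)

Evaluate at each i in [0,3]:
  i=0: ✓ (rhs at j=0)
  i=1: ✓ (rhs at j=1)
  i=2: ✓ (rhs at j=2)
  i=3: ✓ (rhs at j=3)

0, 1, 2, 3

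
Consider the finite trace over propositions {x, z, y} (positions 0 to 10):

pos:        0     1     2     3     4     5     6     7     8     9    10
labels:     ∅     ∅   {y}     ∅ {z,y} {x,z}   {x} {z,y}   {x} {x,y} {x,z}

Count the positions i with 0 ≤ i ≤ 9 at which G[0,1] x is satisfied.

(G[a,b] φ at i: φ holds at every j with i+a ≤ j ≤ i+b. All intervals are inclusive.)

3

Evaluate at each i in [0,9]:
  i=0: ✗ (fails at j=0)
  i=1: ✗ (fails at j=1)
  i=2: ✗ (fails at j=2)
  i=3: ✗ (fails at j=3)
  i=4: ✗ (fails at j=4)
  i=5: ✓ (all of [5,6])
  i=6: ✗ (fails at j=7)
  i=7: ✗ (fails at j=7)
  i=8: ✓ (all of [8,9])
  i=9: ✓ (all of [9,10])
Positions where it holds: {5, 8, 9} → 3.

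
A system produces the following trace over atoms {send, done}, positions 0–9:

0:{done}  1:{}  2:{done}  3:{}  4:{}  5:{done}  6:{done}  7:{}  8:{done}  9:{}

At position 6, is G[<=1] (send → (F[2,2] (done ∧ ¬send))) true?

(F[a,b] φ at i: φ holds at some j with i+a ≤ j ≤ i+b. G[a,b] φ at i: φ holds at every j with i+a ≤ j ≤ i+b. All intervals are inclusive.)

Yes

Check (send → (F[2,2] (done ∧ ¬send))) at every j in [6,7]:
  j=6: antecedent false → ✓
  j=7: antecedent false → ✓
All positions satisfy it → formula holds.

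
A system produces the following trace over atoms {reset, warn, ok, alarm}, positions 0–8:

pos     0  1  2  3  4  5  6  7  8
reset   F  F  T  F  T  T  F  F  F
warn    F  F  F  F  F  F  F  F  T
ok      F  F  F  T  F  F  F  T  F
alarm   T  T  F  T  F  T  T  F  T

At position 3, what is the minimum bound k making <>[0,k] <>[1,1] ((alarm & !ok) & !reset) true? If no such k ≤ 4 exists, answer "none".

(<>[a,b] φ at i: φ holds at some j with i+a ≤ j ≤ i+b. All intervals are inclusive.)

Scan j = 3,4,… for <>[1,1] ((alarm & !ok) & !reset):
  j=3: fails
  j=4: fails
  j=5: holds
First hit at j=5, so smallest k = 5-3 = 2.

2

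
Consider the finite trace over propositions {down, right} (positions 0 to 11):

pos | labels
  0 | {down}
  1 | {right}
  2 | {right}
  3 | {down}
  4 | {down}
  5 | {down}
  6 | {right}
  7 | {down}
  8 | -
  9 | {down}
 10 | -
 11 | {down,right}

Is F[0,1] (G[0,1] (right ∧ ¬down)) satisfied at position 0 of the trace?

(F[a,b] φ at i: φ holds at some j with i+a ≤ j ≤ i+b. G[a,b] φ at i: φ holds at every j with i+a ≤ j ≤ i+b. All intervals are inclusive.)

Holds

Check G[0,1] (right ∧ ¬down) at each j in [0,1]:
  j=0: fails at 0
  j=1: holds on [1,2]
Found at j=1 → formula holds.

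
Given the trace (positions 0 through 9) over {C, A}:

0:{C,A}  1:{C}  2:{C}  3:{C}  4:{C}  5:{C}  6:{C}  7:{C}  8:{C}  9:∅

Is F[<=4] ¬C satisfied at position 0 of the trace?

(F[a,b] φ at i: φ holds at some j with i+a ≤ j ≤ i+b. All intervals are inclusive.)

Does not hold

Check ¬C at each j in [0,4]:
  j=0: false
  j=1: false
  j=2: false
  j=3: false
  j=4: false
No position in the window satisfies it → formula fails.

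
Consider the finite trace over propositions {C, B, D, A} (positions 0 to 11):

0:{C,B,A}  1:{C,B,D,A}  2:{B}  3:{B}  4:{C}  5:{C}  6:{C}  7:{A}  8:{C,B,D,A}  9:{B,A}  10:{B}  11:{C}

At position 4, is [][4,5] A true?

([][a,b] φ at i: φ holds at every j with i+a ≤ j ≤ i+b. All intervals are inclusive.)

Check A at every j in [8,9]:
  j=8: true
  j=9: true
All positions satisfy it → formula holds.

Holds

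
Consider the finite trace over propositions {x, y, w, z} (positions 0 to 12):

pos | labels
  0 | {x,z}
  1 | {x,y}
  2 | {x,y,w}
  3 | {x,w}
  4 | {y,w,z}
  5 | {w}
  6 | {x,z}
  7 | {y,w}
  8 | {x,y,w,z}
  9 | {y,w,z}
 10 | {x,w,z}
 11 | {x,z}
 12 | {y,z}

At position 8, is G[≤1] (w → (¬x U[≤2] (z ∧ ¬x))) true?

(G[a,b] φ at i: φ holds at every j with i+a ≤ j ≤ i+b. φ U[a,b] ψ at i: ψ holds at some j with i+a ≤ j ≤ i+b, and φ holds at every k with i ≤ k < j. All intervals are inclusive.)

Check (w → (¬x U[≤2] (z ∧ ¬x))) at every j in [8,9]:
  j=8: antecedent true; consequent fails → ✗
  j=9: antecedent true; consequent holds → ✓
Fails at j=8 → formula fails.

False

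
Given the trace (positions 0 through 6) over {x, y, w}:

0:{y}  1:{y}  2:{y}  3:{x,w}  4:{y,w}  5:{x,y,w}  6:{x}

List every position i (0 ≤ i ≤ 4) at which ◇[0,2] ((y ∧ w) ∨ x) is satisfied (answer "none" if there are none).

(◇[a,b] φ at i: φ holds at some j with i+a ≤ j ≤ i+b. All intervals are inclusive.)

Evaluate at each i in [0,4]:
  i=0: ✗ (none in [0,2])
  i=1: ✓ (witness j=3)
  i=2: ✓ (witness j=3)
  i=3: ✓ (witness j=3)
  i=4: ✓ (witness j=4)

1, 2, 3, 4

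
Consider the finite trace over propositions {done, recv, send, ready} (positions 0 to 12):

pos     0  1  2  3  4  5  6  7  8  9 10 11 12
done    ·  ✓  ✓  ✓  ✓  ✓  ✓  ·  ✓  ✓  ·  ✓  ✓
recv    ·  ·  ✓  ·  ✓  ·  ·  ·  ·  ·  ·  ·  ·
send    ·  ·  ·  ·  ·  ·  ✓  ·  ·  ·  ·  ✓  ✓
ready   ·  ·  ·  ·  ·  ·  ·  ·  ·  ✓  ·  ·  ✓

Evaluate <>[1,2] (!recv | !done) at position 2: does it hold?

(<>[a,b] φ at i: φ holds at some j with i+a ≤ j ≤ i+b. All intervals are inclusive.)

True

Check (!recv | !done) at each j in [3,4]:
  j=3: true
  j=4: false
Found at j=3 → formula holds.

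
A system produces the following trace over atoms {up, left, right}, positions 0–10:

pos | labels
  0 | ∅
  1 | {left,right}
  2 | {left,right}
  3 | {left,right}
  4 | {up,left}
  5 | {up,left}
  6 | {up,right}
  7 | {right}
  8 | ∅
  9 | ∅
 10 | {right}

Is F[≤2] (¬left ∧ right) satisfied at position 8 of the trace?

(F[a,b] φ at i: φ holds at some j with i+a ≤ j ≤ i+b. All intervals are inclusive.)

Yes

Check (¬left ∧ right) at each j in [8,10]:
  j=8: false
  j=9: false
  j=10: true
Found at j=10 → formula holds.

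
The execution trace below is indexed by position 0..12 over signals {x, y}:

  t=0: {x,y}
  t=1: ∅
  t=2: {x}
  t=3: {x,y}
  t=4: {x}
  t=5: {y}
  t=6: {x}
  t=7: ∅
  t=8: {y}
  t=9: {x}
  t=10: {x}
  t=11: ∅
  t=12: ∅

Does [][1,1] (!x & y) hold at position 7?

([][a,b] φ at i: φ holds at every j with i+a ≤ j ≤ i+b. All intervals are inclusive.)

True

Check (!x & y) at every j in [8,8]:
  j=8: true
All positions satisfy it → formula holds.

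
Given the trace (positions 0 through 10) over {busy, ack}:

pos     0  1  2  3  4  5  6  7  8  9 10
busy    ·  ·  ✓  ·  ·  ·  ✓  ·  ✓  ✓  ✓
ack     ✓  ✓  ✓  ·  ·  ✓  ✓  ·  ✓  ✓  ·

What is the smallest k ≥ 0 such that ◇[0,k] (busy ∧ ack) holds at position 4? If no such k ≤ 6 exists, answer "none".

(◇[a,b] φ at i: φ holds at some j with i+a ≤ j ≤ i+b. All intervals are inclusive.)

Scan j = 4,5,… for (busy ∧ ack):
  j=4: fails
  j=5: fails
  j=6: holds
First hit at j=6, so smallest k = 6-4 = 2.

2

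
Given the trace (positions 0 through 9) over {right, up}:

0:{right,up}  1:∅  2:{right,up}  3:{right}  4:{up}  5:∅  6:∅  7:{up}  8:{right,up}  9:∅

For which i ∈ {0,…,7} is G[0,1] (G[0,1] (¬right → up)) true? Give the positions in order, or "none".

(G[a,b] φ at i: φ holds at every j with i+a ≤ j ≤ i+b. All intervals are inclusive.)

Evaluate at each i in [0,7]:
  i=0: ✗ (fails at j=0)
  i=1: ✗ (fails at j=1)
  i=2: ✓ (all of [2,3])
  i=3: ✗ (fails at j=4)
  i=4: ✗ (fails at j=4)
  i=5: ✗ (fails at j=5)
  i=6: ✗ (fails at j=6)
  i=7: ✗ (fails at j=8)

2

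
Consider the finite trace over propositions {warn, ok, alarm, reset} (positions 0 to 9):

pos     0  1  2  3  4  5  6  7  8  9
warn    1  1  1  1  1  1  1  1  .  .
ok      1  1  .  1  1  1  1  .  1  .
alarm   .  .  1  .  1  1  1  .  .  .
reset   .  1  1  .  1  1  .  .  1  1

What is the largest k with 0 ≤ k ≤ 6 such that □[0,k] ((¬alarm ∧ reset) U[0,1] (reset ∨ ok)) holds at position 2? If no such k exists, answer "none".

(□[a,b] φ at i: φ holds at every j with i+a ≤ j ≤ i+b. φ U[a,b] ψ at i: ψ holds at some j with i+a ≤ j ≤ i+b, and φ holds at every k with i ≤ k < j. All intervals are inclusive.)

((¬alarm ∧ reset) U[0,1] (reset ∨ ok)) must hold from j=2 onward; find where it first fails.
  j=2: holds
  j=3: holds
  j=4: holds
  j=5: holds
  j=6: holds
  j=7: fails
Holds on [2,6], so largest k = 4.

4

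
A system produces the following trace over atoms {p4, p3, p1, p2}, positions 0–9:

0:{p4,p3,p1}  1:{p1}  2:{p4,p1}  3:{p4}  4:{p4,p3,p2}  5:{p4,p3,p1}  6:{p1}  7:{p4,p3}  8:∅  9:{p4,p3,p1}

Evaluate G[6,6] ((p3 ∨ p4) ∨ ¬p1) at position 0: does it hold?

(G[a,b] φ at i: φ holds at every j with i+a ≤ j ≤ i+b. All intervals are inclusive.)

No

Check ((p3 ∨ p4) ∨ ¬p1) at every j in [6,6]:
  j=6: false
Fails at j=6 → formula fails.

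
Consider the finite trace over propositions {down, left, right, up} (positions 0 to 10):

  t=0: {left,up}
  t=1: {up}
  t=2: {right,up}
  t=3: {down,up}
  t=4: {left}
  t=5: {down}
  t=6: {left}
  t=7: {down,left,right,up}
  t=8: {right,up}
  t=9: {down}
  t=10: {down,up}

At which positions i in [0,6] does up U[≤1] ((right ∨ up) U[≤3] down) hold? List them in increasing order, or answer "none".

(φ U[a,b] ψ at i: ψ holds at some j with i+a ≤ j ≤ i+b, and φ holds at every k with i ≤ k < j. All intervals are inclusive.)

0, 1, 2, 3, 5

Evaluate at each i in [0,6]:
  i=0: ✓ (rhs at j=0)
  i=1: ✓ (rhs at j=1)
  i=2: ✓ (rhs at j=2)
  i=3: ✓ (rhs at j=3)
  i=4: ✗ (lhs fails at k=4 before rhs at j=5)
  i=5: ✓ (rhs at j=5)
  i=6: ✗ (lhs fails at k=6 before rhs at j=7)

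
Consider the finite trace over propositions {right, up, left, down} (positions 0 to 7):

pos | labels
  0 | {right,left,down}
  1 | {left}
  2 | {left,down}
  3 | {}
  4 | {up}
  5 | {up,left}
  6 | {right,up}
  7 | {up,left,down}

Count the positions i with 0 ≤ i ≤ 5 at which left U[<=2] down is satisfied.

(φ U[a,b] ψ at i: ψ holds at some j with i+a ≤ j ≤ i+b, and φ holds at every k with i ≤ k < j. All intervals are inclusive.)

Evaluate at each i in [0,5]:
  i=0: ✓ (rhs at j=0)
  i=1: ✓ (rhs at j=2; lhs holds on [1,1])
  i=2: ✓ (rhs at j=2)
  i=3: ✗ (no rhs in [3,5])
  i=4: ✗ (no rhs in [4,6])
  i=5: ✗ (lhs fails at k=6 before rhs at j=7)
Positions where it holds: {0, 1, 2} → 3.

3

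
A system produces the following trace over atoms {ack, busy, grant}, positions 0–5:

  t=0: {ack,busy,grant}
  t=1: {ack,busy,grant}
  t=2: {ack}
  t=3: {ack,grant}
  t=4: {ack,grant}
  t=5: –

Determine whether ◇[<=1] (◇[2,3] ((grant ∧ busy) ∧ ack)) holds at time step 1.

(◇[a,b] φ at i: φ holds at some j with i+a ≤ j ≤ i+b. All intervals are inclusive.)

False

Check ◇[2,3] ((grant ∧ busy) ∧ ack) at each j in [1,2]:
  j=1: fails (none in [3,4])
  j=2: fails (none in [4,5])
No position in the window satisfies it → formula fails.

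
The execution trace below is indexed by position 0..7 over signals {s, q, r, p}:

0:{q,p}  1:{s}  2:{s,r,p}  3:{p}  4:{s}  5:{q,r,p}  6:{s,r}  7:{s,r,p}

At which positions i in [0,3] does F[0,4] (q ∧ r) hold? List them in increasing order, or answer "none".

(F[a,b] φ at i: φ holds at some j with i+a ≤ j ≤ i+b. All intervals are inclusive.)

1, 2, 3

Evaluate at each i in [0,3]:
  i=0: ✗ (none in [0,4])
  i=1: ✓ (witness j=5)
  i=2: ✓ (witness j=5)
  i=3: ✓ (witness j=5)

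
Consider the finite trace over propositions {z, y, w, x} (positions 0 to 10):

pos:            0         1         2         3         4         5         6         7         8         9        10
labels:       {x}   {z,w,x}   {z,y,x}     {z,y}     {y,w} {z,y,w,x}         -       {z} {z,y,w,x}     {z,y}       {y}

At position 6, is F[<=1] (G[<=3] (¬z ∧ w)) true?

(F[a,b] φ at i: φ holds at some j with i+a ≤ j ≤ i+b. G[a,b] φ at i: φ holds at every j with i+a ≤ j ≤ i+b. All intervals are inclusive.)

False

Check G[<=3] (¬z ∧ w) at each j in [6,7]:
  j=6: fails at 6
  j=7: fails at 7
No position in the window satisfies it → formula fails.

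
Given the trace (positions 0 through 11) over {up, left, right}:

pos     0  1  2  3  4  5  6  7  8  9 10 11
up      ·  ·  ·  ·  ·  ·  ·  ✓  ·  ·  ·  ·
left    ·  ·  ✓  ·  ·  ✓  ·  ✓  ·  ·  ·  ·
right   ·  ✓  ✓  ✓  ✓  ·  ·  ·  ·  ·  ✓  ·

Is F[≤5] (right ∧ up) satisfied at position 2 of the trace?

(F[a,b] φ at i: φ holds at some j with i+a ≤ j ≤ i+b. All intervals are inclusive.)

Check (right ∧ up) at each j in [2,7]:
  j=2: false
  j=3: false
  j=4: false
  j=5: false
  j=6: false
  j=7: false
No position in the window satisfies it → formula fails.

No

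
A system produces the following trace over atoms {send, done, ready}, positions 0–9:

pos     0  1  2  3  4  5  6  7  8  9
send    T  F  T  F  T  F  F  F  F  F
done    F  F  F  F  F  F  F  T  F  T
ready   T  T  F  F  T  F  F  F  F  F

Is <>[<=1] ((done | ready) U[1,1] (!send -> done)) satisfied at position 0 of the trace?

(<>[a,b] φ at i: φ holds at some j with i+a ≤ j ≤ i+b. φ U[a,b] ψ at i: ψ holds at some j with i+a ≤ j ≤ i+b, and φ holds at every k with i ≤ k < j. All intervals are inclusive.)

Holds

Check ((done | ready) U[1,1] (!send -> done)) at each j in [0,1]:
  j=0: fails
  j=1: holds
Found at j=1 → formula holds.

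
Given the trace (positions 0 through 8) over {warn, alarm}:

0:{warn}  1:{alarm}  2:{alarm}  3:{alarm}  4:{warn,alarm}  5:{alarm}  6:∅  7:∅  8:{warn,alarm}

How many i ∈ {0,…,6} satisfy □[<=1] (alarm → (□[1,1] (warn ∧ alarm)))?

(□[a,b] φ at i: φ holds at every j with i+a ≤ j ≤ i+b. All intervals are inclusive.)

Evaluate at each i in [0,6]:
  i=0: ✗ (fails at j=1)
  i=1: ✗ (fails at j=1)
  i=2: ✗ (fails at j=2)
  i=3: ✗ (fails at j=4)
  i=4: ✗ (fails at j=4)
  i=5: ✗ (fails at j=5)
  i=6: ✓ (all of [6,7])
Positions where it holds: {6} → 1.

1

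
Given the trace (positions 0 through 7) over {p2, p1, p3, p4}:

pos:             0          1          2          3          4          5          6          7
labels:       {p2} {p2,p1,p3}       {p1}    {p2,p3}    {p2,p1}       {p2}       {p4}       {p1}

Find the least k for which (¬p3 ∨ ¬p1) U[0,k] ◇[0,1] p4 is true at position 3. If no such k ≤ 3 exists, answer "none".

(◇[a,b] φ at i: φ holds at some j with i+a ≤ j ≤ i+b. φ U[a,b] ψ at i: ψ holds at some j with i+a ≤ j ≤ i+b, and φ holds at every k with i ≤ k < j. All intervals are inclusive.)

2

Need earliest j ≥ 3 with ◇[0,1] p4, and (¬p3 ∨ ¬p1) at every k in [3,j-1].
  j=3: rhs fails.
  j=4: rhs fails.
  j=5: rhs holds; lhs holds on [3,4]. k = 2.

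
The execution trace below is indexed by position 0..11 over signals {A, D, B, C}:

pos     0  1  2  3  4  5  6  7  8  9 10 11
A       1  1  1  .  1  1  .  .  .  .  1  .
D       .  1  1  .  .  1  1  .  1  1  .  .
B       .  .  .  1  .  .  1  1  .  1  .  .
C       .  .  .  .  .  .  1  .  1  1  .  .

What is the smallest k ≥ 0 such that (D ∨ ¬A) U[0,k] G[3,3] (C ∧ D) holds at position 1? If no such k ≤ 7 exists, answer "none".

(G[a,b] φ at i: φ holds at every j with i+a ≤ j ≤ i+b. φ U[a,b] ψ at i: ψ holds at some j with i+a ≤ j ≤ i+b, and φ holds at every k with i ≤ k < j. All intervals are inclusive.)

Need earliest j ≥ 1 with G[3,3] (C ∧ D), and (D ∨ ¬A) at every k in [1,j-1].
  j=1: rhs fails.
  j=2: rhs fails.
  j=3: rhs holds; lhs holds on [1,2]. k = 2.

2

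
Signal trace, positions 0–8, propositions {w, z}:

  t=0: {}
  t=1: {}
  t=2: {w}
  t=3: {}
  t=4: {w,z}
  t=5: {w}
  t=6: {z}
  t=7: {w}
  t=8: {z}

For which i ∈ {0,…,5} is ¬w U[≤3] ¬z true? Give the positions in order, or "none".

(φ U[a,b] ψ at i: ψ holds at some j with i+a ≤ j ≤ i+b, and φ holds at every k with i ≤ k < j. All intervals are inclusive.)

0, 1, 2, 3, 5

Evaluate at each i in [0,5]:
  i=0: ✓ (rhs at j=0)
  i=1: ✓ (rhs at j=1)
  i=2: ✓ (rhs at j=2)
  i=3: ✓ (rhs at j=3)
  i=4: ✗ (lhs fails at k=4 before rhs at j=5)
  i=5: ✓ (rhs at j=5)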